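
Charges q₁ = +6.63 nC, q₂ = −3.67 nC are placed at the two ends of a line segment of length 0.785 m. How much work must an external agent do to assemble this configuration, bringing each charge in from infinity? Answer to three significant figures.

The assembly work is the sum of pairwise potential energies, U = Σ_{i<j} kqᵢqⱼ/rᵢⱼ.
The separation is r = 0.785 m.
U = (-2.79×10⁻⁷) = -2.79×10⁻⁷ J.

-2.79×10⁻⁷ J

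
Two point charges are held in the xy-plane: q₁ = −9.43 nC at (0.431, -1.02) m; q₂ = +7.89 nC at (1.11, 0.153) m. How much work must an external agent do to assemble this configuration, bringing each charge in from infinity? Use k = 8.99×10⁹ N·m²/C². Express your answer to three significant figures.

-4.94×10⁻⁷ J

The assembly work is the sum of pairwise potential energies, U = Σ_{i<j} kqᵢqⱼ/rᵢⱼ.
Pair separations: r₁₂ = 1.36 m.
U = (-4.94×10⁻⁷) = -4.94×10⁻⁷ J.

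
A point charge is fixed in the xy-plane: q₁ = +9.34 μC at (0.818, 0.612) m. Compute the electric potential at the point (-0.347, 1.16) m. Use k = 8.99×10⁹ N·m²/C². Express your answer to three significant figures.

6.52×10⁴ V

Electric potential is a scalar, so the contributions from each charge add algebraically: V = Σ kqᵢ/rᵢ.
Distances from the field point to each charge: r₁ = 1.29 m.
V = k[(9.34×10⁻⁶)/(1.29)] = 6.52×10⁴ V.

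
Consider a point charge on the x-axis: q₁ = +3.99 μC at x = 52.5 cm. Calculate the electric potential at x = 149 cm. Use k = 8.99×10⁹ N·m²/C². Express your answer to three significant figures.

3.72×10⁴ V

Electric potential is a scalar, so the contributions from each charge add algebraically: V = Σ kqᵢ/rᵢ.
V = k[(3.99×10⁻⁶)/(0.965)] = 3.72×10⁴ V.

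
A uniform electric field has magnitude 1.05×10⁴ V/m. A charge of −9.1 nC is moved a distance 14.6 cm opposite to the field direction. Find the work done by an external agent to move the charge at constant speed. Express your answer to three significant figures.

The potential change for a displacement 14.6 cm opposite to the field direction is ΔV = +Ed = 1530 V.
W_ext = qΔV = -1.40×10⁻⁵ J.

-1.40×10⁻⁵ J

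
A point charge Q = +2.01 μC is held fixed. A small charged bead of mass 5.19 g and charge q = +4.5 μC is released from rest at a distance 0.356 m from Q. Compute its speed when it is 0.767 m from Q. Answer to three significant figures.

Only the electrostatic force acts, so mechanical energy is conserved: ½mv² = U₁ − U₂ = kQq(1/r₁ − 1/r₂).
U₁ − U₂ = (8.99×10⁹ N·m²/C²)(2.01×10⁻⁶ C)(4.50×10⁻⁶ C)(1/0.356 − 1/0.767) = 0.122 J.
v = √(2·0.122/5.19×10⁻³) = 6.87 m/s.

6.87 m/s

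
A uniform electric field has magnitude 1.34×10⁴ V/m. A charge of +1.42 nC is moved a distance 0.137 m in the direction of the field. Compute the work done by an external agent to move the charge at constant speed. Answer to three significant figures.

-2.61×10⁻⁶ J

The potential change for a displacement 0.137 m in the direction of the field is ΔV = −Ed = -1840 V.
W_ext = qΔV = -2.61×10⁻⁶ J.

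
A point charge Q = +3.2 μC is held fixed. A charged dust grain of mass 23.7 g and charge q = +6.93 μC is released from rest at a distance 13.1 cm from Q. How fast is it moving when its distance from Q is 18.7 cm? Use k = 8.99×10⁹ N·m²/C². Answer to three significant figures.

6.20 m/s

Only the electrostatic force acts, so mechanical energy is conserved: ½mv² = U₁ − U₂ = kQq(1/r₁ − 1/r₂).
U₁ − U₂ = (8.99×10⁹ N·m²/C²)(3.20×10⁻⁶ C)(6.93×10⁻⁶ C)(1/0.131 − 1/0.187) = 0.456 J.
v = √(2·0.456/0.0237) = 6.20 m/s.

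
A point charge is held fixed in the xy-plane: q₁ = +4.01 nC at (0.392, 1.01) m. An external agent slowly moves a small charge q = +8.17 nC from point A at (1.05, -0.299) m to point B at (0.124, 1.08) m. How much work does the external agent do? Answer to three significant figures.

8.62×10⁻⁷ J

For quasistatic motion the external work equals the change in potential energy: W_ext = qΔV = q(V_B − V_A).
At A: distance to the source charge is 1.47 m; V_A = kq₁/r = 24.6 V.
At B: distance to the source charge is 0.277 m; V_B = kq₁/r = 130 V.
ΔV = V_B − V_A = 106 V.
W_ext = qΔV = (8.17×10⁻⁹ C)(106 V) = 8.62×10⁻⁷ J.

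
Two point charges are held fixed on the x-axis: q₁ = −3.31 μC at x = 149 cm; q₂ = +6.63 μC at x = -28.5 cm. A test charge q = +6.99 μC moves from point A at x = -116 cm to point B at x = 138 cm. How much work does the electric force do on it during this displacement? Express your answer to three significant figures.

The work done by the electric force is W_field = −ΔU = −q(V_B − V_A) = q(V_A − V_B).
At A: distances to the source charges are 2.65 m, 0.875 m; V_A = Σ kqᵢ/rᵢ = 5.69×10⁴ V.
At B: distances to the source charges are 0.110 m, 1.66 m; V_B = Σ kqᵢ/rᵢ = -2.35×10⁵ V.
ΔV = V_B − V_A = -2.92×10⁵ V.
W_field = −qΔV = −(6.99×10⁻⁶ C)(-2.92×10⁵ V) = 2.04 J.

2.04 J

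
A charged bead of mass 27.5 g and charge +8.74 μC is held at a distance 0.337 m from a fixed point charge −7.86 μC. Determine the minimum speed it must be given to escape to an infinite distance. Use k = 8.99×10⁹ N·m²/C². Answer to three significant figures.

To just escape, total mechanical energy must reach zero at infinity: ½mv²_min + U = 0, so ½mv²_min = −U = |kQq|/r.
|U| = |kQq|/r = (8.99×10⁹ N·m²/C²)(7.86×10⁻⁶)(8.74×10⁻⁶)/(0.337) = 1.83 J.
v_min = √(2|U|/m) = √(2·1.83/0.0275) = 11.5 m/s.

11.5 m/s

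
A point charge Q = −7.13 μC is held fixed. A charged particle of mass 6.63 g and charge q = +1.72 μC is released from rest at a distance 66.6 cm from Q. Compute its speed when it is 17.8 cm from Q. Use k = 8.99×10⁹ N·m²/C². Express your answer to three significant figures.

Only the electrostatic force acts, so mechanical energy is conserved: ½mv² = U₁ − U₂ = kQq(1/r₁ − 1/r₂).
U₁ − U₂ = (8.99×10⁹ N·m²/C²)(-7.13×10⁻⁶ C)(1.72×10⁻⁶ C)(1/0.666 − 1/0.178) = 0.454 J.
v = √(2·0.454/6.63×10⁻³) = 11.7 m/s.

11.7 m/s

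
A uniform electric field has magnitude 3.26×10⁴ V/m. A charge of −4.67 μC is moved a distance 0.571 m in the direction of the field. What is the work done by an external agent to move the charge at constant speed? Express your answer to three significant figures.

The potential change for a displacement 0.571 m in the direction of the field is ΔV = −Ed = -1.86×10⁴ V.
W_ext = qΔV = 0.0869 J.

0.0869 J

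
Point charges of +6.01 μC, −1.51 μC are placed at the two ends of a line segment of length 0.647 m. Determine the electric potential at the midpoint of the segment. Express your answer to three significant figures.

1.25×10⁵ V

The total potential is the scalar sum of each charge's contribution, V = Σ kqᵢ/rᵢ.
Each charge is 0.324 m from the midpoint.
V = k[(6.01×10⁻⁶)/(0.324) + (-1.51×10⁻⁶)/(0.324)] = 1.25×10⁵ V.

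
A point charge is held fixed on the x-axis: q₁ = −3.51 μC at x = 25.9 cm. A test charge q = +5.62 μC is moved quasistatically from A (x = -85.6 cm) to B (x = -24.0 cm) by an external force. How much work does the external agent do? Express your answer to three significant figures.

For quasistatic motion the external work equals the change in potential energy: W_ext = qΔV = q(V_B − V_A).
At A: distance to the source charge is 1.11 m; V_A = kq₁/r = -2.83×10⁴ V.
At B: distance to the source charge is 0.499 m; V_B = kq₁/r = -6.32×10⁴ V.
ΔV = V_B − V_A = -3.49×10⁴ V.
W_ext = qΔV = (5.62×10⁻⁶ C)(-3.49×10⁴ V) = -0.196 J.

-0.196 J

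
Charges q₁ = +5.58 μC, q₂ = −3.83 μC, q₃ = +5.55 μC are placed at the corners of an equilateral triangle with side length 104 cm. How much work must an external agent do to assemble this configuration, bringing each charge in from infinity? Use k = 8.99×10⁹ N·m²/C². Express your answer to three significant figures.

-0.101 J

The work to assemble the configuration equals its total potential energy, U = Σ kqᵢqⱼ/rᵢⱼ over all pairs.
All three pair separations equal the side length, 1.04 m.
U = (-0.185) + (0.268) + (-0.184) = -0.101 J.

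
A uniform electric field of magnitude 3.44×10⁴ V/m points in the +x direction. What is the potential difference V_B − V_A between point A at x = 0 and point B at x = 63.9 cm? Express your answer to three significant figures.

In a uniform field, potential decreases in the direction of E: V_B − V_A = −E·Δx.
V_B − V_A = −(3.44×10⁴ V/m)(0.639 m) = -2.20×10⁴ V.

-2.20×10⁴ V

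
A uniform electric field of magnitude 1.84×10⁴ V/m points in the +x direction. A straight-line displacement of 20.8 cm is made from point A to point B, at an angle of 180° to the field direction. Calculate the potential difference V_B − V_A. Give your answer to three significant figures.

3830 V

Only the component of displacement along E changes the potential: ΔV = −E·d·cosθ.
ΔV = −(1.84×10⁴ V/m)(0.208 m)cos180° = 3830 V.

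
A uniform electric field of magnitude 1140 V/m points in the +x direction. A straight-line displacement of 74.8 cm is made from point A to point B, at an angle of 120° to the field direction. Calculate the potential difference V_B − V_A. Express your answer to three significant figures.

Only the component of displacement along E changes the potential: ΔV = −E·d·cosθ.
ΔV = −(1140 V/m)(0.748 m)cos120° = 426 V.

426 V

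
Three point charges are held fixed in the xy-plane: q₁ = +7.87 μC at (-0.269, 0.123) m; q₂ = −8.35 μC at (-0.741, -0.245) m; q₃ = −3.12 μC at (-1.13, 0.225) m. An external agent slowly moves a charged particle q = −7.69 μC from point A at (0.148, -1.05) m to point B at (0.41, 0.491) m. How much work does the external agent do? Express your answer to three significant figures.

For quasistatic motion the external work equals the change in potential energy: W_ext = qΔV = q(V_B − V_A).
At A: distances to the source charges are 1.24 m, 1.20 m, 1.81 m; V_A = Σ kqᵢ/rᵢ = -2.13×10⁴ V.
At B: distances to the source charges are 0.772 m, 1.37 m, 1.56 m; V_B = Σ kqᵢ/rᵢ = 1.87×10⁴ V.
ΔV = V_B − V_A = 4.00×10⁴ V.
W_ext = qΔV = (-7.69×10⁻⁶ C)(4.00×10⁴ V) = -0.308 J.

-0.308 J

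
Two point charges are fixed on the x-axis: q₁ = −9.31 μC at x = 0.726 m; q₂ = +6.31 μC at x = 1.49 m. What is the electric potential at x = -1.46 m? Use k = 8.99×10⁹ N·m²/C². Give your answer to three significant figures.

The total potential is the scalar sum of each charge's contribution, V = Σ kqᵢ/rᵢ.
Distances from the field point to each charge: r₁ = 2.19 m, r₂ = 2.95 m.
V = k[(-9.31×10⁻⁶)/(2.19) + (6.31×10⁻⁶)/(2.95)] = -1.91×10⁴ V.

-1.91×10⁴ V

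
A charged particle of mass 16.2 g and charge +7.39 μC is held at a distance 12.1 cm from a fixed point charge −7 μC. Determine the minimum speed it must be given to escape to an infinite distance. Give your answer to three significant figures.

21.8 m/s

To just escape, total mechanical energy must reach zero at infinity: ½mv²_min + U = 0, so ½mv²_min = −U = |kQq|/r.
|U| = |kQq|/r = (8.99×10⁹ N·m²/C²)(7.00×10⁻⁶)(7.39×10⁻⁶)/(0.121) = 3.84 J.
v_min = √(2|U|/m) = √(2·3.84/0.0162) = 21.8 m/s.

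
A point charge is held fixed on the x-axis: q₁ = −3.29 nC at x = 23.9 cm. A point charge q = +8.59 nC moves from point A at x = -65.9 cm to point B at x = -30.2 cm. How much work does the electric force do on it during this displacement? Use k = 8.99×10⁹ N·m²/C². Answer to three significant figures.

1.87×10⁻⁷ J

The work done by the electric force is W_field = −ΔU = −q(V_B − V_A) = q(V_A − V_B).
At A: distance to the source charge is 0.898 m; V_A = kq₁/r = -32.9 V.
At B: distance to the source charge is 0.541 m; V_B = kq₁/r = -54.7 V.
ΔV = V_B − V_A = -21.7 V.
W_field = −qΔV = −(8.59×10⁻⁹ C)(-21.7 V) = 1.87×10⁻⁷ J.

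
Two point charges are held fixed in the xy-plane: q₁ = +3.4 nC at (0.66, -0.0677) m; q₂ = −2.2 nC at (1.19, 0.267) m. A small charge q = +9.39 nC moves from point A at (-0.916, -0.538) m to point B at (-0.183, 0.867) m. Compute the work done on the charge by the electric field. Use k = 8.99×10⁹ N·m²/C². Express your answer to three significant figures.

The work done by the electric force is W_field = −ΔU = −q(V_B − V_A) = q(V_A − V_B).
At A: distances to the source charges are 1.64 m, 2.25 m; V_A = Σ kqᵢ/rᵢ = 9.81 V.
At B: distances to the source charges are 1.26 m, 1.50 m; V_B = Σ kqᵢ/rᵢ = 11.1 V.
ΔV = V_B − V_A = 1.27 V.
W_field = −qΔV = −(9.39×10⁻⁹ C)(1.27 V) = -1.19×10⁻⁸ J.

-1.19×10⁻⁸ J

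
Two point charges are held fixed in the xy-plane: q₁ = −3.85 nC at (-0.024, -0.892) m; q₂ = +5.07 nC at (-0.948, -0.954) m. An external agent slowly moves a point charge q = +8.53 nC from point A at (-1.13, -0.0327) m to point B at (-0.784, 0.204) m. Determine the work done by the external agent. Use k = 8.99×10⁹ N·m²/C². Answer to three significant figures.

-9.21×10⁻⁸ J

For quasistatic motion the external work equals the change in potential energy: W_ext = qΔV = q(V_B − V_A).
At A: distances to the source charges are 1.40 m, 0.939 m; V_A = Σ kqᵢ/rᵢ = 23.8 V.
At B: distances to the source charges are 1.33 m, 1.17 m; V_B = Σ kqᵢ/rᵢ = 13.0 V.
ΔV = V_B − V_A = -10.8 V.
W_ext = qΔV = (8.53×10⁻⁹ C)(-10.8 V) = -9.21×10⁻⁸ J.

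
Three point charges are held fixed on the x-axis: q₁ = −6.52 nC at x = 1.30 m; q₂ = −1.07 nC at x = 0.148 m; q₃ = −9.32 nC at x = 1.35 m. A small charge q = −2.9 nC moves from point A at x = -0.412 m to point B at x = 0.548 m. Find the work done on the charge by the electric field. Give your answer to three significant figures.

-3.12×10⁻⁷ J

The work done by the electric force is W_field = −ΔU = −q(V_B − V_A) = q(V_A − V_B).
At A: distances to the source charges are 1.71 m, 0.560 m, 1.76 m; V_A = Σ kqᵢ/rᵢ = -99.0 V.
At B: distances to the source charges are 0.752 m, 0.400 m, 0.802 m; V_B = Σ kqᵢ/rᵢ = -206 V.
ΔV = V_B − V_A = -107 V.
W_field = −qΔV = −(-2.90×10⁻⁹ C)(-107 V) = -3.12×10⁻⁷ J.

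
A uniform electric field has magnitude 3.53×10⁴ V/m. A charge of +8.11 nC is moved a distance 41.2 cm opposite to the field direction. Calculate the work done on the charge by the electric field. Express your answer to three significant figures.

The potential change for a displacement 41.2 cm opposite to the field direction is ΔV = +Ed = 1.45×10⁴ V.
W_field = −qΔV = -1.18×10⁻⁴ J.

-1.18×10⁻⁴ J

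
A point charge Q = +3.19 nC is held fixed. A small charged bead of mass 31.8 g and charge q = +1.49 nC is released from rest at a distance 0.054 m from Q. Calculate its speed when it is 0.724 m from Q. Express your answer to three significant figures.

6.79×10⁻³ m/s

Only the electrostatic force acts, so mechanical energy is conserved: ½mv² = U₁ − U₂ = kQq(1/r₁ − 1/r₂).
U₁ − U₂ = (8.99×10⁹ N·m²/C²)(3.19×10⁻⁹ C)(1.49×10⁻⁹ C)(1/0.0540 − 1/0.724) = 7.32×10⁻⁷ J.
v = √(2·7.32×10⁻⁷/0.0318) = 6.79×10⁻³ m/s.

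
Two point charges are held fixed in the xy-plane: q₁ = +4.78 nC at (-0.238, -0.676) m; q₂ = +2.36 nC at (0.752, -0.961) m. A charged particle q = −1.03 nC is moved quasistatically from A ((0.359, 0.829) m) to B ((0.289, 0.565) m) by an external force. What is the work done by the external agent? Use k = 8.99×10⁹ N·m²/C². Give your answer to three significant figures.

For quasistatic motion the external work equals the change in potential energy: W_ext = qΔV = q(V_B − V_A).
At A: distances to the source charges are 1.62 m, 1.83 m; V_A = Σ kqᵢ/rᵢ = 38.1 V.
At B: distances to the source charges are 1.35 m, 1.59 m; V_B = Σ kqᵢ/rᵢ = 45.2 V.
ΔV = V_B − V_A = 7.06 V.
W_ext = qΔV = (-1.03×10⁻⁹ C)(7.06 V) = -7.27×10⁻⁹ J.

-7.27×10⁻⁹ J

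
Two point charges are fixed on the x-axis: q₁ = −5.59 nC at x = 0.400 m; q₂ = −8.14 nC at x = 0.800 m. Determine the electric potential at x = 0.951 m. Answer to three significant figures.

-576 V

The total potential is the scalar sum of each charge's contribution, V = Σ kqᵢ/rᵢ.
Distances from the field point to each charge: r₁ = 0.551 m, r₂ = 0.151 m.
V = k[(-5.59×10⁻⁹)/(0.551) + (-8.14×10⁻⁹)/(0.151)] = -576 V.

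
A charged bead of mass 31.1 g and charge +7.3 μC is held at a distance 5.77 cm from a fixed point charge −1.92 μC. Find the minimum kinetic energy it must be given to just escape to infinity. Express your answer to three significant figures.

To just escape, total mechanical energy must reach zero at infinity: ½mv²_min + U = 0, so ½mv²_min = −U = |kQq|/r.
|U| = |kQq|/r = (8.99×10⁹ N·m²/C²)(1.92×10⁻⁶)(7.30×10⁻⁶)/(0.0577) = 2.18 J.

2.18 J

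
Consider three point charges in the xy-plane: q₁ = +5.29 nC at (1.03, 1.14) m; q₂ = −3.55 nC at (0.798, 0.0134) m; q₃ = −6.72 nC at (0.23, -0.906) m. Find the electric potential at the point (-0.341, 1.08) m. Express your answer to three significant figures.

Electric potential is a scalar, so the contributions from each charge add algebraically: V = Σ kqᵢ/rᵢ.
Distances from the field point to each charge: r₁ = 1.37 m, r₂ = 1.56 m, r₃ = 2.07 m.
V = k[(5.29×10⁻⁹)/(1.37) + (-3.55×10⁻⁹)/(1.56) + (-6.72×10⁻⁹)/(2.07)] = -15.0 V.

-15.0 V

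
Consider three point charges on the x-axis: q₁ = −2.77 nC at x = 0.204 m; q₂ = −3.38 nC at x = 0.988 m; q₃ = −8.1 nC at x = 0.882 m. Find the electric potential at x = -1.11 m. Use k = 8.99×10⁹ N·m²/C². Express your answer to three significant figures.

-70.0 V

The total potential is the scalar sum of each charge's contribution, V = Σ kqᵢ/rᵢ.
Distances from the field point to each charge: r₁ = 1.31 m, r₂ = 2.10 m, r₃ = 1.99 m.
V = k[(-2.77×10⁻⁹)/(1.31) + (-3.38×10⁻⁹)/(2.10) + (-8.10×10⁻⁹)/(1.99)] = -70.0 V.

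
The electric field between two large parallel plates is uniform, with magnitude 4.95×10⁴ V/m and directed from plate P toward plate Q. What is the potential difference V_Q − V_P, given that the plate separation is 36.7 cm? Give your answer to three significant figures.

In a uniform field, potential decreases in the direction of E: ΔV = −E·d for a displacement d parallel to E.
Going from P to Q is a displacement of 36.7 cm along the field, so V_Q − V_P = −Ed = -1.82×10⁴ V.

-1.82×10⁴ V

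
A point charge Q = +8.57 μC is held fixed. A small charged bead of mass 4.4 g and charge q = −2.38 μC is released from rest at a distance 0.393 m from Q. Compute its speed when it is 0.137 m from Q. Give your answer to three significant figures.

19.9 m/s

Only the electrostatic force acts, so mechanical energy is conserved: ½mv² = U₁ − U₂ = kQq(1/r₁ − 1/r₂).
U₁ − U₂ = (8.99×10⁹ N·m²/C²)(8.57×10⁻⁶ C)(-2.38×10⁻⁶ C)(1/0.393 − 1/0.137) = 0.872 J.
v = √(2·0.872/4.40×10⁻³) = 19.9 m/s.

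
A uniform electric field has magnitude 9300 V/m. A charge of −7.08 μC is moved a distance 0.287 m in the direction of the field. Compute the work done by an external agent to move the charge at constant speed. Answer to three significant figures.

The potential change for a displacement 0.287 m in the direction of the field is ΔV = −Ed = -2670 V.
W_ext = qΔV = 0.0189 J.

0.0189 J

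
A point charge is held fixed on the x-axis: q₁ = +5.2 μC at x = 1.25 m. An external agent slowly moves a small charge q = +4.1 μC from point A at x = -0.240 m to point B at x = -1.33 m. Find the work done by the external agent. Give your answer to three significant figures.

For quasistatic motion the external work equals the change in potential energy: W_ext = qΔV = q(V_B − V_A).
At A: distance to the source charge is 1.49 m; V_A = kq₁/r = 3.14×10⁴ V.
At B: distance to the source charge is 2.58 m; V_B = kq₁/r = 1.81×10⁴ V.
ΔV = V_B − V_A = -1.33×10⁴ V.
W_ext = qΔV = (4.10×10⁻⁶ C)(-1.33×10⁴ V) = -0.0543 J.

-0.0543 J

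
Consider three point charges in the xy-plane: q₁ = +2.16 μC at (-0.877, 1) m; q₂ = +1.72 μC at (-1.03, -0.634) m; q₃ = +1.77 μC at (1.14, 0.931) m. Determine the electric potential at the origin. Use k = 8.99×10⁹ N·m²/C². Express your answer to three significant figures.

3.82×10⁴ V

Electric potential is a scalar, so the contributions from each charge add algebraically: V = Σ kqᵢ/rᵢ.
Distances from the field point to each charge: r₁ = 1.33 m, r₂ = 1.21 m, r₃ = 1.47 m.
V = k[(2.16×10⁻⁶)/(1.33) + (1.72×10⁻⁶)/(1.21) + (1.77×10⁻⁶)/(1.47)] = 3.82×10⁴ V.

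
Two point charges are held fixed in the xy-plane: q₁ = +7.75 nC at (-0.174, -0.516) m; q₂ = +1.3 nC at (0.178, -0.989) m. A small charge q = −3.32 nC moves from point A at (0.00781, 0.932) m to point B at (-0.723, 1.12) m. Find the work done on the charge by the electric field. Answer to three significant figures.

The work done by the electric force is W_field = −ΔU = −q(V_B − V_A) = q(V_A − V_B).
At A: distances to the source charges are 1.46 m, 1.93 m; V_A = Σ kqᵢ/rᵢ = 53.8 V.
At B: distances to the source charges are 1.73 m, 2.29 m; V_B = Σ kqᵢ/rᵢ = 45.5 V.
ΔV = V_B − V_A = -8.33 V.
W_field = −qΔV = −(-3.32×10⁻⁹ C)(-8.33 V) = -2.77×10⁻⁸ J.

-2.77×10⁻⁸ J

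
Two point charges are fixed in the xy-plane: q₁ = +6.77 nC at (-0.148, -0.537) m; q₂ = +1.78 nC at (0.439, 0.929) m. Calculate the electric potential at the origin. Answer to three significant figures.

125 V

Electric potential is a scalar, so the contributions from each charge add algebraically: V = Σ kqᵢ/rᵢ.
Distances from the field point to each charge: r₁ = 0.557 m, r₂ = 1.03 m.
V = k[(6.77×10⁻⁹)/(0.557) + (1.78×10⁻⁹)/(1.03)] = 125 V.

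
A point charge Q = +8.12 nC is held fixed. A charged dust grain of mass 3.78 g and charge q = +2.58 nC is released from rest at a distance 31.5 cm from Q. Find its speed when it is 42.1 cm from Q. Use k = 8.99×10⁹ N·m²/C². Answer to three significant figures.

8.92×10⁻³ m/s

Only the electrostatic force acts, so mechanical energy is conserved: ½mv² = U₁ − U₂ = kQq(1/r₁ − 1/r₂).
U₁ − U₂ = (8.99×10⁹ N·m²/C²)(8.12×10⁻⁹ C)(2.58×10⁻⁹ C)(1/0.315 − 1/0.421) = 1.51×10⁻⁷ J.
v = √(2·1.51×10⁻⁷/3.78×10⁻³) = 8.92×10⁻³ m/s.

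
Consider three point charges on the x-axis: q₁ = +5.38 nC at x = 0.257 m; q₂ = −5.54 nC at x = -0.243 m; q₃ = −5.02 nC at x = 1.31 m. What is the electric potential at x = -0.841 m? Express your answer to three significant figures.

-60.2 V

The total potential is the scalar sum of each charge's contribution, V = Σ kqᵢ/rᵢ.
Distances from the field point to each charge: r₁ = 1.10 m, r₂ = 0.598 m, r₃ = 2.15 m.
V = k[(5.38×10⁻⁹)/(1.10) + (-5.54×10⁻⁹)/(0.598) + (-5.02×10⁻⁹)/(2.15)] = -60.2 V.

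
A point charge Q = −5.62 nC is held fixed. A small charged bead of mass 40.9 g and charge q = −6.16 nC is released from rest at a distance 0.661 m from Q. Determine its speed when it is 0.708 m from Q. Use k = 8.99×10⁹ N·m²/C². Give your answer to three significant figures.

Only the electrostatic force acts, so mechanical energy is conserved: ½mv² = U₁ − U₂ = kQq(1/r₁ − 1/r₂).
U₁ − U₂ = (8.99×10⁹ N·m²/C²)(-5.62×10⁻⁹ C)(-6.16×10⁻⁹ C)(1/0.661 − 1/0.708) = 3.13×10⁻⁸ J.
v = √(2·3.13×10⁻⁸/0.0409) = 1.24×10⁻³ m/s.

1.24×10⁻³ m/s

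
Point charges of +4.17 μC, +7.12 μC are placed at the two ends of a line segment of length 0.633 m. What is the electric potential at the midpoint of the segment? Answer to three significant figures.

3.21×10⁵ V

The total potential is the scalar sum of each charge's contribution, V = Σ kqᵢ/rᵢ.
Each charge is 0.317 m from the midpoint.
V = k[(4.17×10⁻⁶)/(0.317) + (7.12×10⁻⁶)/(0.317)] = 3.21×10⁵ V.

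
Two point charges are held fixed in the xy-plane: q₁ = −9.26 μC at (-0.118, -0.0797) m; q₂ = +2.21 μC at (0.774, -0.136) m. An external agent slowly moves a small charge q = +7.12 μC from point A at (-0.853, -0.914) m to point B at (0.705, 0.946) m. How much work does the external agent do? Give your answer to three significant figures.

0.134 J

For quasistatic motion the external work equals the change in potential energy: W_ext = qΔV = q(V_B − V_A).
At A: distances to the source charges are 1.11 m, 1.80 m; V_A = Σ kqᵢ/rᵢ = -6.39×10⁴ V.
At B: distances to the source charges are 1.32 m, 1.08 m; V_B = Σ kqᵢ/rᵢ = -4.50×10⁴ V.
ΔV = V_B − V_A = 1.89×10⁴ V.
W_ext = qΔV = (7.12×10⁻⁶ C)(1.89×10⁴ V) = 0.134 J.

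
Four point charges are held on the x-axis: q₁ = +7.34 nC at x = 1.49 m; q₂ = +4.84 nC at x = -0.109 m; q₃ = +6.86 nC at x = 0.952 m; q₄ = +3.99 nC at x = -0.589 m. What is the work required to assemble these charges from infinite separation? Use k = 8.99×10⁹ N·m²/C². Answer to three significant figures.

The work to assemble the configuration equals its total potential energy, U = Σ kqᵢqⱼ/rᵢⱼ over all pairs.
Pair separations: r₁₂ = 1.60 m, r₁₃ = 0.538 m, r₁₄ = 2.08 m, r₂₃ = 1.06 m, r₂₄ = 0.480 m, r₃₄ = 1.54 m.
Summing all 6 pair terms gives U = 1.97×10⁻⁶ J.

1.97×10⁻⁶ J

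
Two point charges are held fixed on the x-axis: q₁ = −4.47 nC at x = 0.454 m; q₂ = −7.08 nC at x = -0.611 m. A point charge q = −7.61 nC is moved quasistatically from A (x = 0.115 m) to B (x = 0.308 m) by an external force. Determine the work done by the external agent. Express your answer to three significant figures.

For quasistatic motion the external work equals the change in potential energy: W_ext = qΔV = q(V_B − V_A).
At A: distances to the source charges are 0.339 m, 0.726 m; V_A = Σ kqᵢ/rᵢ = -206 V.
At B: distances to the source charges are 0.146 m, 0.919 m; V_B = Σ kqᵢ/rᵢ = -345 V.
ΔV = V_B − V_A = -138 V.
W_ext = qΔV = (-7.61×10⁻⁹ C)(-138 V) = 1.05×10⁻⁶ J.

1.05×10⁻⁶ J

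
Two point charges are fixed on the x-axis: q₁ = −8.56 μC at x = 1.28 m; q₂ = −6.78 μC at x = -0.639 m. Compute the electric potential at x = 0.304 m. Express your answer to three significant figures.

Electric potential is a scalar, so the contributions from each charge add algebraically: V = Σ kqᵢ/rᵢ.
Distances from the field point to each charge: r₁ = 0.976 m, r₂ = 0.943 m.
V = k[(-8.56×10⁻⁶)/(0.976) + (-6.78×10⁻⁶)/(0.943)] = -1.43×10⁵ V.

-1.43×10⁵ V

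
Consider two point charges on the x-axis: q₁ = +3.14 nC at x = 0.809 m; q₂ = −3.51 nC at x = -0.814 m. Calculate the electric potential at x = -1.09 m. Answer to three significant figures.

Electric potential is a scalar, so the contributions from each charge add algebraically: V = Σ kqᵢ/rᵢ.
Distances from the field point to each charge: r₁ = 1.90 m, r₂ = 0.276 m.
V = k[(3.14×10⁻⁹)/(1.90) + (-3.51×10⁻⁹)/(0.276)] = -99.5 V.

-99.5 V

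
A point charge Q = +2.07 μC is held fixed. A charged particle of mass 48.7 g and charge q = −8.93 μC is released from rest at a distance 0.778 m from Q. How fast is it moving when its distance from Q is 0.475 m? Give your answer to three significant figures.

Only the electrostatic force acts, so mechanical energy is conserved: ½mv² = U₁ − U₂ = kQq(1/r₁ − 1/r₂).
U₁ − U₂ = (8.99×10⁹ N·m²/C²)(2.07×10⁻⁶ C)(-8.93×10⁻⁶ C)(1/0.778 − 1/0.475) = 0.136 J.
v = √(2·0.136/0.0487) = 2.37 m/s.

2.37 m/s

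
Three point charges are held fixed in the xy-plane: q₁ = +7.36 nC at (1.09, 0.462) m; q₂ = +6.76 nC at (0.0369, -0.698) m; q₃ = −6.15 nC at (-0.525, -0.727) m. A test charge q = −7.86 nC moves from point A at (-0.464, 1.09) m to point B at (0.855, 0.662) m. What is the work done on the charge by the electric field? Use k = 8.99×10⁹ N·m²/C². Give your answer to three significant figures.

The work done by the electric force is W_field = −ΔU = −q(V_B − V_A) = q(V_A − V_B).
At A: distances to the source charges are 1.68 m, 1.86 m, 1.82 m; V_A = Σ kqᵢ/rᵢ = 41.8 V.
At B: distances to the source charges are 0.309 m, 1.59 m, 1.96 m; V_B = Σ kqᵢ/rᵢ = 224 V.
ΔV = V_B − V_A = 183 V.
W_field = −qΔV = −(-7.86×10⁻⁹ C)(183 V) = 1.44×10⁻⁶ J.

1.44×10⁻⁶ J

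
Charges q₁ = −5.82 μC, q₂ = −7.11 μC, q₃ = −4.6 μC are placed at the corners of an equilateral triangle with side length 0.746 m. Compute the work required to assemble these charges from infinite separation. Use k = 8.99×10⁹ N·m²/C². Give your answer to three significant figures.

1.22 J

The assembly work is the sum of pairwise potential energies, U = Σ_{i<j} kqᵢqⱼ/rᵢⱼ.
All three pair separations equal the side length, 0.746 m.
U = (0.499) + (0.323) + (0.394) = 1.22 J.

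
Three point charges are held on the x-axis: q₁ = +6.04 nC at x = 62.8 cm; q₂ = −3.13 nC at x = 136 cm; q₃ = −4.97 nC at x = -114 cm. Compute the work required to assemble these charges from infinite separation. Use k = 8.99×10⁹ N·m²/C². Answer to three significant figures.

The assembly work is the sum of pairwise potential energies, U = Σ_{i<j} kqᵢqⱼ/rᵢⱼ.
Pair separations: r₁₂ = 0.732 m, r₁₃ = 1.77 m, r₂₃ = 2.50 m.
U = (-2.32×10⁻⁷) + (-1.53×10⁻⁷) + (5.59×10⁻⁸) = -3.29×10⁻⁷ J.

-3.29×10⁻⁷ J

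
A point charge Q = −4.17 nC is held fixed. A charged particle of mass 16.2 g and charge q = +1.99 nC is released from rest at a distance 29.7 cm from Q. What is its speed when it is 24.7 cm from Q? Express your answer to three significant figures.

Only the electrostatic force acts, so mechanical energy is conserved: ½mv² = U₁ − U₂ = kQq(1/r₁ − 1/r₂).
U₁ − U₂ = (8.99×10⁹ N·m²/C²)(-4.17×10⁻⁹ C)(1.99×10⁻⁹ C)(1/0.297 − 1/0.247) = 5.08×10⁻⁸ J.
v = √(2·5.08×10⁻⁸/0.0162) = 2.51×10⁻³ m/s.

2.51×10⁻³ m/s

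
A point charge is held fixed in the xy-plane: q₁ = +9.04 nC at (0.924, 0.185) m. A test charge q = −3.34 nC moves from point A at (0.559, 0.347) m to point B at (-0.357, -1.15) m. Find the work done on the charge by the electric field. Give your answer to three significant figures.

The work done by the electric force is W_field = −ΔU = −q(V_B − V_A) = q(V_A − V_B).
At A: distance to the source charge is 0.399 m; V_A = kq₁/r = 204 V.
At B: distance to the source charge is 1.85 m; V_B = kq₁/r = 43.9 V.
ΔV = V_B − V_A = -160 V.
W_field = −qΔV = −(-3.34×10⁻⁹ C)(-160 V) = -5.33×10⁻⁷ J.

-5.33×10⁻⁷ J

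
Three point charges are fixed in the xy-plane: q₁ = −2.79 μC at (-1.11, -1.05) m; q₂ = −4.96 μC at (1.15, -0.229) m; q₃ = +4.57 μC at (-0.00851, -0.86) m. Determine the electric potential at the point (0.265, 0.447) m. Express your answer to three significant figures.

The total potential is the scalar sum of each charge's contribution, V = Σ kqᵢ/rᵢ.
Distances from the field point to each charge: r₁ = 2.03 m, r₂ = 1.11 m, r₃ = 1.34 m.
V = k[(-2.79×10⁻⁶)/(2.03) + (-4.96×10⁻⁶)/(1.11) + (4.57×10⁻⁶)/(1.34)] = -2.16×10⁴ V.

-2.16×10⁴ V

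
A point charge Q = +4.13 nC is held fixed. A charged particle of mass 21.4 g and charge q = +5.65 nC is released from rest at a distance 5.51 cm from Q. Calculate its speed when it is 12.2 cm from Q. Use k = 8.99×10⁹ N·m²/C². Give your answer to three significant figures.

Only the electrostatic force acts, so mechanical energy is conserved: ½mv² = U₁ − U₂ = kQq(1/r₁ − 1/r₂).
U₁ − U₂ = (8.99×10⁹ N·m²/C²)(4.13×10⁻⁹ C)(5.65×10⁻⁹ C)(1/0.0551 − 1/0.122) = 2.09×10⁻⁶ J.
v = √(2·2.09×10⁻⁶/0.0214) = 0.0140 m/s.

0.0140 m/s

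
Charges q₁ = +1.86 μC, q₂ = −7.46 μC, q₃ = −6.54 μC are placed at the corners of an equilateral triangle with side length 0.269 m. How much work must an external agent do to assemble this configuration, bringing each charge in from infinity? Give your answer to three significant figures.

0.760 J

The work to assemble the configuration equals its total potential energy, U = Σ kqᵢqⱼ/rᵢⱼ over all pairs.
All three pair separations equal the side length, 0.269 m.
U = (-0.464) + (-0.407) + (1.63) = 0.760 J.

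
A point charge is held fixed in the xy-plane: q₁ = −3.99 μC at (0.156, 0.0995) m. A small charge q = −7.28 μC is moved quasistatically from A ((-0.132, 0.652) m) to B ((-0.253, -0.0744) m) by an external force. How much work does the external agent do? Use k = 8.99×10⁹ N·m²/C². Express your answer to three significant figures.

For quasistatic motion the external work equals the change in potential energy: W_ext = qΔV = q(V_B − V_A).
At A: distance to the source charge is 0.623 m; V_A = kq₁/r = -5.76×10⁴ V.
At B: distance to the source charge is 0.444 m; V_B = kq₁/r = -8.07×10⁴ V.
ΔV = V_B − V_A = -2.31×10⁴ V.
W_ext = qΔV = (-7.28×10⁻⁶ C)(-2.31×10⁴ V) = 0.168 J.

0.168 J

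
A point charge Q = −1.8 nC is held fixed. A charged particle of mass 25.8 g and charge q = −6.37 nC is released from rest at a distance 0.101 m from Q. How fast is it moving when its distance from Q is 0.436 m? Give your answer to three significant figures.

Only the electrostatic force acts, so mechanical energy is conserved: ½mv² = U₁ − U₂ = kQq(1/r₁ − 1/r₂).
U₁ − U₂ = (8.99×10⁹ N·m²/C²)(-1.80×10⁻⁹ C)(-6.37×10⁻⁹ C)(1/0.101 − 1/0.436) = 7.84×10⁻⁷ J.
v = √(2·7.84×10⁻⁷/0.0258) = 7.80×10⁻³ m/s.

7.80×10⁻³ m/s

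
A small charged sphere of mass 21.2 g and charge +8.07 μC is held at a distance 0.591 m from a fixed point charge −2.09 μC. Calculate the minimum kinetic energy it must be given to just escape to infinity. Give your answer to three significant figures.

To just escape, total mechanical energy must reach zero at infinity: ½mv²_min + U = 0, so ½mv²_min = −U = |kQq|/r.
|U| = |kQq|/r = (8.99×10⁹ N·m²/C²)(2.09×10⁻⁶)(8.07×10⁻⁶)/(0.591) = 0.257 J.

0.257 J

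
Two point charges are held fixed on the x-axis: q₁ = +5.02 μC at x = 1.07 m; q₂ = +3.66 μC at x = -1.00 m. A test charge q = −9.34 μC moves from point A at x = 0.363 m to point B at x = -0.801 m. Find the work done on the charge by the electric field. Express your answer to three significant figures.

The work done by the electric force is W_field = −ΔU = −q(V_B − V_A) = q(V_A − V_B).
At A: distances to the source charges are 0.707 m, 1.36 m; V_A = Σ kqᵢ/rᵢ = 8.80×10⁴ V.
At B: distances to the source charges are 1.87 m, 0.199 m; V_B = Σ kqᵢ/rᵢ = 1.89×10⁵ V.
ΔV = V_B − V_A = 1.01×10⁵ V.
W_field = −qΔV = −(-9.34×10⁻⁶ C)(1.01×10⁵ V) = 0.948 J.

0.948 J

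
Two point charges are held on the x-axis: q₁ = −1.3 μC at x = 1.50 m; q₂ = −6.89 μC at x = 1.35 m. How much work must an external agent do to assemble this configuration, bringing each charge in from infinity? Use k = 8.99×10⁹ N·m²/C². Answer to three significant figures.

0.537 J

The work to assemble the configuration equals its total potential energy, U = Σ kqᵢqⱼ/rᵢⱼ over all pairs.
Pair separations: r₁₂ = 0.150 m.
U = (0.537) = 0.537 J.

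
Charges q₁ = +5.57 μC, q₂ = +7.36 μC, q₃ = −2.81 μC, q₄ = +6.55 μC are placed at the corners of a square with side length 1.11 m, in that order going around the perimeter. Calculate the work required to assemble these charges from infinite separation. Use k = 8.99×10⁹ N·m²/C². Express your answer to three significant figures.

The work to assemble the configuration equals its total potential energy, U = Σ kqᵢqⱼ/rᵢⱼ over all pairs.
The four side pairs have separation 1.11 m and the two diagonal pairs 1.57 m.
Summing all 6 pair terms gives U = 0.497 J.

0.497 J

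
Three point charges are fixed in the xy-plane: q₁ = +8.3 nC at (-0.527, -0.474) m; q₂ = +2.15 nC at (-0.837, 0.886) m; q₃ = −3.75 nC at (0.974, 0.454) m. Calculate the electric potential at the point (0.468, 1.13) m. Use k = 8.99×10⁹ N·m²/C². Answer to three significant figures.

Electric potential is a scalar, so the contributions from each charge add algebraically: V = Σ kqᵢ/rᵢ.
Distances from the field point to each charge: r₁ = 1.89 m, r₂ = 1.33 m, r₃ = 0.844 m.
V = k[(8.30×10⁻⁹)/(1.89) + (2.15×10⁻⁹)/(1.33) + (-3.75×10⁻⁹)/(0.844)] = 14.2 V.

14.2 V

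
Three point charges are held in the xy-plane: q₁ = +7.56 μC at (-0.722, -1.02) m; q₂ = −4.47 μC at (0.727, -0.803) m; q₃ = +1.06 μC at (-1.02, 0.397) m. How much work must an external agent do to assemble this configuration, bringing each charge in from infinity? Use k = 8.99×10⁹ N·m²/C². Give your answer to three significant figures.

The work to assemble the configuration equals its total potential energy, U = Σ kqᵢqⱼ/rᵢⱼ over all pairs.
Pair separations: r₁₂ = 1.47 m, r₁₃ = 1.45 m, r₂₃ = 2.12 m.
U = (-0.207) + (0.0498) + (-0.0201) = -0.178 J.

-0.178 J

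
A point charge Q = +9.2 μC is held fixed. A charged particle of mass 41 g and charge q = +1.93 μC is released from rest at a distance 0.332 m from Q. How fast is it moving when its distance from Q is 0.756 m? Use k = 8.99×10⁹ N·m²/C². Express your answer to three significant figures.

3.63 m/s

Only the electrostatic force acts, so mechanical energy is conserved: ½mv² = U₁ − U₂ = kQq(1/r₁ − 1/r₂).
U₁ − U₂ = (8.99×10⁹ N·m²/C²)(9.20×10⁻⁶ C)(1.93×10⁻⁶ C)(1/0.332 − 1/0.756) = 0.270 J.
v = √(2·0.270/0.0410) = 3.63 m/s.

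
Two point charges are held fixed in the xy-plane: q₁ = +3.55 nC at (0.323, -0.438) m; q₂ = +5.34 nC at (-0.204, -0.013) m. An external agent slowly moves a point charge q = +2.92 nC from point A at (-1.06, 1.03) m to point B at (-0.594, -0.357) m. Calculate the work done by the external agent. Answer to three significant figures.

2.21×10⁻⁷ J

For quasistatic motion the external work equals the change in potential energy: W_ext = qΔV = q(V_B − V_A).
At A: distances to the source charges are 2.02 m, 1.35 m; V_A = Σ kqᵢ/rᵢ = 51.4 V.
At B: distances to the source charges are 0.921 m, 0.520 m; V_B = Σ kqᵢ/rᵢ = 127 V.
ΔV = V_B − V_A = 75.6 V.
W_ext = qΔV = (2.92×10⁻⁹ C)(75.6 V) = 2.21×10⁻⁷ J.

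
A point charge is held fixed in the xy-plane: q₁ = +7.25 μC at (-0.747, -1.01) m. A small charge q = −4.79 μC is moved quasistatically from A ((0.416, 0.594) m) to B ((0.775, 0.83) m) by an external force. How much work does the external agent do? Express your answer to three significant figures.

0.0268 J

For quasistatic motion the external work equals the change in potential energy: W_ext = qΔV = q(V_B − V_A).
At A: distance to the source charge is 1.98 m; V_A = kq₁/r = 3.29×10⁴ V.
At B: distance to the source charge is 2.39 m; V_B = kq₁/r = 2.73×10⁴ V.
ΔV = V_B − V_A = -5600 V.
W_ext = qΔV = (-4.79×10⁻⁶ C)(-5600 V) = 0.0268 J.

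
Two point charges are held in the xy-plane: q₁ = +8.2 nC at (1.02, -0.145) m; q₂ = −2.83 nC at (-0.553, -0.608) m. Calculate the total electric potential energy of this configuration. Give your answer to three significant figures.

The assembly work is the sum of pairwise potential energies, U = Σ_{i<j} kqᵢqⱼ/rᵢⱼ.
Pair separations: r₁₂ = 1.64 m.
U = (-1.27×10⁻⁷) = -1.27×10⁻⁷ J.

-1.27×10⁻⁷ J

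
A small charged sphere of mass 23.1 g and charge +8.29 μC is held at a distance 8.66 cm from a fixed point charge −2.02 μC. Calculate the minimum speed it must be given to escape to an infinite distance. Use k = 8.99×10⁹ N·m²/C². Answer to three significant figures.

To just escape, total mechanical energy must reach zero at infinity: ½mv²_min + U = 0, so ½mv²_min = −U = |kQq|/r.
|U| = |kQq|/r = (8.99×10⁹ N·m²/C²)(2.02×10⁻⁶)(8.29×10⁻⁶)/(0.0866) = 1.74 J.
v_min = √(2|U|/m) = √(2·1.74/0.0231) = 12.3 m/s.

12.3 m/s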